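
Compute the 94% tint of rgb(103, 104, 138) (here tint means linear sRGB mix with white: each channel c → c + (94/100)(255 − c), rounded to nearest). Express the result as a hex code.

#F6F6F8

A 94% tint moves each channel 94% toward 255:
  R: 103 + 0.94×(255−103) = 103 + 142.88 = 245.88 → 246
  G: 104 + 141.94 = 245.94 → 246
  B: 138 + 0.94×(255−138) = 138 + 109.98 = 247.98 → 248
rgb(246, 246, 248) = #F6F6F8.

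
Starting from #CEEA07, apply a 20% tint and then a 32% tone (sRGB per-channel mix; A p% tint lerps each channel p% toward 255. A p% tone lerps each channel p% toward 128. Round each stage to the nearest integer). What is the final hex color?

#BCCB50

#CEEA07 is rgb(206, 234, 7).
Per channel, c → c + 0.2(255 − c):
  R: 206 + 9.8 = 215.8 → 216
  G: 234 + 0.2×(255−234) = 234 + 4.2 = 238.2 → 238
  B: 7 + 0.2×(255−7) = 7 + 49.6 = 56.6 → 57
After the tint: rgb(216, 238, 57) = #D8EE39.
Lerp each channel 32% toward 128:
  R: 216 − 28.16 = 187.84 → 188
  G: 238 − 35.2 = 202.8 → 203
  B: 57 + 0.32×(128−57) = 57 + 22.72 = 79.72 → 80
rgb(188, 203, 80) = #BCCB50.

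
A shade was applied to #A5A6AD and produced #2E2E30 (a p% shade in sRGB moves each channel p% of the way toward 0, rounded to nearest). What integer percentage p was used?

72%

#A5A6AD is rgb(165, 166, 173); #2E2E30 is rgb(46, 46, 48).
On the B channel (widest range): 48 ≈ 173 + (p/100)(0 − 173), so p ≈ 100×(48 − 173)/(0 − 173) = -12500/-173 = 72.25.
p = 72 reproduces all three channels after rounding.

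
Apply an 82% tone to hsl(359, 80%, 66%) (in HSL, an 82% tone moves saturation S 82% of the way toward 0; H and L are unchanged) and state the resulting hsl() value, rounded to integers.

S moves 82% from 80 toward 0: 80 − 65.6 = 14.4 → 14.
H and L are unchanged.

hsl(359, 14%, 66%)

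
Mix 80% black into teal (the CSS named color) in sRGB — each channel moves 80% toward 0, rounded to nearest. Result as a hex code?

#001a1a

CSS teal is rgb(0, 128, 128).
An 80% shade moves each channel 80% toward 0:
  R: 0 + 0.8×(0−0) = 0 + 0 = 0 → 0
  G: 128 + 0.8×(0−128) = 128 − 102.4 = 25.6 → 26
  B: 128 + 0.8×(0−128) = 128 − 102.4 = 25.6 → 26
rgb(0, 26, 26) = #001a1a.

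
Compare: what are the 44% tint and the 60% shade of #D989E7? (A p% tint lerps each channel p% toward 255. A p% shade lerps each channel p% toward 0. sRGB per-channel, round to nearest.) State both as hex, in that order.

#EABDF2, #57375C

#D989E7 is rgb(217, 137, 231).
44% tint:
  R: 217 + 0.44×(255−217) = 217 + 16.72 = 233.72 → 234
  G: 137 + 0.44×(255−137) = 137 + 51.92 = 188.92 → 189
  B: 231 + 10.56 = 241.56 → 242
  → #EABDF2
60% shade:
  R: 217 − 130.2 = 86.8 → 87
  G: 137 + 0.6×(0−137) = 137 − 82.2 = 54.8 → 55
  B: 231 + 0.6×(0−231) = 231 − 138.6 = 92.4 → 92
  → #57375C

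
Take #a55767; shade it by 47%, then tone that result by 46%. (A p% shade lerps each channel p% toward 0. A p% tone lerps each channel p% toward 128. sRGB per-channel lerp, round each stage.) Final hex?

#6a5459

#a55767 is rgb(165, 87, 103).
A 47% shade moves each channel 47% toward 0:
  R: 165 − 77.55 = 87.45 → 87
  G: 87 − 40.89 = 46.11 → 46
  B: 103 − 48.41 = 54.59 → 55
After the shade: rgb(87, 46, 55) = #572e37.
Lerp each channel 46% toward 128:
  R: 87 + 0.46×(128−87) = 87 + 18.86 = 105.86 → 106
  G: 46 + 0.46×(128−46) = 46 + 37.72 = 83.72 → 84
  B: 55 + 0.46×(128−55) = 55 + 33.58 = 88.58 → 89
rgb(106, 84, 89) = #6a5459.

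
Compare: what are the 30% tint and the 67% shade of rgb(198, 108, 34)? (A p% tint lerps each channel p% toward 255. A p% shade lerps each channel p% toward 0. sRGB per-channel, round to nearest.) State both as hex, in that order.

#D79864, #41240B

30% tint:
  R: 198 + 17.1 = 215.1 → 215
  G: 108 + 0.3×(255−108) = 108 + 44.1 = 152.1 → 152
  B: 34 + 0.3×(255−34) = 34 + 66.3 = 100.3 → 100
  → #D79864
67% shade:
  R: 198 + 0.67×(0−198) = 198 − 132.66 = 65.34 → 65
  G: 108 − 72.36 = 35.64 → 36
  B: 34 + 0.67×(0−34) = 34 − 22.78 = 11.22 → 11
  → #41240B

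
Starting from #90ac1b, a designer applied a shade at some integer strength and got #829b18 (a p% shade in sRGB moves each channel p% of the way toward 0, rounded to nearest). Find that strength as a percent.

10%

#90ac1b is rgb(144, 172, 27); #829b18 is rgb(130, 155, 24).
On the G channel (widest range): 155 ≈ 172 + (p/100)(0 − 172), so p ≈ 100×(155 − 172)/(0 − 172) = -1700/-172 = 9.88.
p = 10 reproduces all three channels after rounding.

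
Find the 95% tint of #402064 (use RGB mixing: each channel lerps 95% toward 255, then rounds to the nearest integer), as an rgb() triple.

rgb(245, 244, 247)

#402064 is rgb(64, 32, 100).
Lerp each channel 95% toward 255:
  R: 64 + 0.95×(255−64) = 64 + 181.45 = 245.45 → 245
  G: 32 + 211.85 = 243.85 → 244
  B: 100 + 0.95×(255−100) = 100 + 147.25 = 247.25 → 247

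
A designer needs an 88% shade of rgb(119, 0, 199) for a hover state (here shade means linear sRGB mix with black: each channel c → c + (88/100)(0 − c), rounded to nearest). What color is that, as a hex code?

An 88% shade moves each channel 88% toward 0:
  R: 119 − 104.72 = 14.28 → 14
  G: 0 + 0 = 0 → 0
  B: 199 + 0.88×(0−199) = 199 − 175.12 = 23.88 → 24
rgb(14, 0, 24) = #0E0018.

#0E0018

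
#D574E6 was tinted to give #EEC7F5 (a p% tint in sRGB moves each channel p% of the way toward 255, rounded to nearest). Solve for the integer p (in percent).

60%

#D574E6 is rgb(213, 116, 230); #EEC7F5 is rgb(238, 199, 245).
On the G channel (widest range): 199 ≈ 116 + (p/100)(255 − 116), so p ≈ 100×(199 − 116)/(255 − 116) = 8300/139 = 59.71.
p = 60 reproduces all three channels after rounding.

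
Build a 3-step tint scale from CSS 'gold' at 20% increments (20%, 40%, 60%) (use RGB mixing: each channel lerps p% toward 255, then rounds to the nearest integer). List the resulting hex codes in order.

#FFDF33, #FFE766, #FFEF99

CSS gold is rgb(255, 215, 0).
20%: (255→255, 215 + 8 = 223→223, 0 + 51 = 51→51) → #FFDF33
40%: (255→255, 215 + 16 = 231→231, 0 + 102 = 102→102) → #FFE766
60%: (255→255, 215 + 24 = 239→239, 0 + 153 = 153→153) → #FFEF99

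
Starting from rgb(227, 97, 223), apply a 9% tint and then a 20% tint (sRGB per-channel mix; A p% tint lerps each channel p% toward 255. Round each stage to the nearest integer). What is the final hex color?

Per channel, c → c + 0.09(255 − c):
  R: 227 + 0.09×(255−227) = 227 + 2.52 = 229.52 → 230
  G: 97 + 0.09×(255−97) = 97 + 14.22 = 111.22 → 111
  B: 223 + 0.09×(255−223) = 223 + 2.88 = 225.88 → 226
After the tint: rgb(230, 111, 226) = #E66FE2.
A 20% tint moves each channel 20% toward 255:
  R: 230 + 0.2×(255−230) = 230 + 5 = 235 → 235
  G: 111 + 28.8 = 139.8 → 140
  B: 226 + 0.2×(255−226) = 226 + 5.8 = 231.8 → 232
rgb(235, 140, 232) = #EB8CE8.

#EB8CE8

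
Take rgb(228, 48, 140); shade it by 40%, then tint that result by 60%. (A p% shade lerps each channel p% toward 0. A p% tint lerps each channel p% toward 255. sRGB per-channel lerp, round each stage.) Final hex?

#D0A5BB

A 40% shade moves each channel 40% toward 0:
  R: 228 − 91.2 = 136.8 → 137
  G: 48 − 19.2 = 28.8 → 29
  B: 140 + 0.4×(0−140) = 140 − 56 = 84 → 84
After the shade: rgb(137, 29, 84) = #891D54.
A 60% tint moves each channel 60% toward 255:
  R: 137 + 70.8 = 207.8 → 208
  G: 29 + 135.6 = 164.6 → 165
  B: 84 + 0.6×(255−84) = 84 + 102.6 = 186.6 → 187
rgb(208, 165, 187) = #D0A5BB.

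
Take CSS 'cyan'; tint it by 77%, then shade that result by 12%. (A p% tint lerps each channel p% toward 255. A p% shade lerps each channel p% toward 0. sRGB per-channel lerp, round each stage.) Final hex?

CSS cyan is rgb(0, 255, 255).
A 77% tint moves each channel 77% toward 255:
  R: 0 + 0.77×(255−0) = 0 + 196.35 = 196.35 → 196
  G: 255 + 0.77×(255−255) = 255 + 0 = 255 → 255
  B: 255 + 0.77×(255−255) = 255 + 0 = 255 → 255
After the tint: rgb(196, 255, 255) = #C4FFFF.
Per channel, c → c + 0.12(0 − c):
  R: 196 + 0.12×(0−196) = 196 − 23.52 = 172.48 → 172
  G: 255 + 0.12×(0−255) = 255 − 30.6 = 224.4 → 224
  B: 255 − 30.6 = 224.4 → 224
rgb(172, 224, 224) = #ACE0E0.

#ACE0E0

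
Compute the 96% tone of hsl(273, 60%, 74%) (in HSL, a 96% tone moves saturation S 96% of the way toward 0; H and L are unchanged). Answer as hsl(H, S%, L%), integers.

hsl(273, 2%, 74%)

S moves 96% from 60 toward 0: 60 − 57.6 = 2.4 → 2.
H and L are unchanged.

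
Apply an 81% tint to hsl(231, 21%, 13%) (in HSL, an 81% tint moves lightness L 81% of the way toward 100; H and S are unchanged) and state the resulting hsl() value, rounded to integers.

L moves 81% from 13 toward 100: 13 + 70.47 = 83.47 → 83.
H and S are unchanged.

hsl(231, 21%, 83%)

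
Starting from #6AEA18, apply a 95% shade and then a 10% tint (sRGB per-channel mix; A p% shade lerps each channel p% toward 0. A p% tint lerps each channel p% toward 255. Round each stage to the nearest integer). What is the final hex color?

#1E241A

#6AEA18 is rgb(106, 234, 24).
Per channel, c → c + 0.95(0 − c):
  R: 106 − 100.7 = 5.3 → 5
  G: 234 + 0.95×(0−234) = 234 − 222.3 = 11.7 → 12
  B: 24 + 0.95×(0−24) = 24 − 22.8 = 1.2 → 1
After the shade: rgb(5, 12, 1) = #050C01.
Lerp each channel 10% toward 255:
  R: 5 + 25 = 30 → 30
  G: 12 + 0.1×(255−12) = 12 + 24.3 = 36.3 → 36
  B: 1 + 0.1×(255−1) = 1 + 25.4 = 26.4 → 26
rgb(30, 36, 26) = #1E241A.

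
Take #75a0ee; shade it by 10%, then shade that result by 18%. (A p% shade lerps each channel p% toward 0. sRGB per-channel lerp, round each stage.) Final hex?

#5676af

#75a0ee is rgb(117, 160, 238).
A 10% shade moves each channel 10% toward 0:
  R: 117 + 0.1×(0−117) = 117 − 11.7 = 105.3 → 105
  G: 160 − 16 = 144 → 144
  B: 238 + 0.1×(0−238) = 238 − 23.8 = 214.2 → 214
After the shade: rgb(105, 144, 214) = #6990d6.
An 18% shade moves each channel 18% toward 0:
  R: 105 − 18.9 = 86.1 → 86
  G: 144 + 0.18×(0−144) = 144 − 25.92 = 118.08 → 118
  B: 214 + 0.18×(0−214) = 214 − 38.52 = 175.48 → 175
rgb(86, 118, 175) = #5676af.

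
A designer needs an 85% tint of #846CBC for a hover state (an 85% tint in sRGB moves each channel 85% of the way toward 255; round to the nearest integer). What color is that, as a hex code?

#846CBC is rgb(132, 108, 188).
Lerp each channel 85% toward 255:
  R: 132 + 104.55 = 236.55 → 237
  G: 108 + 0.85×(255−108) = 108 + 124.95 = 232.95 → 233
  B: 188 + 0.85×(255−188) = 188 + 56.95 = 244.95 → 245
rgb(237, 233, 245) = #EDE9F5.

#EDE9F5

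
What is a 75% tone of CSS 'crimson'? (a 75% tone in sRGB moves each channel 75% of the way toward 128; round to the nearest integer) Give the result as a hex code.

CSS crimson is rgb(220, 20, 60).
Lerp each channel 75% toward 128:
  R: 220 + 0.75×(128−220) = 220 − 69 = 151 → 151
  G: 20 + 0.75×(128−20) = 20 + 81 = 101 → 101
  B: 60 + 0.75×(128−60) = 60 + 51 = 111 → 111
rgb(151, 101, 111) = #97656F.

#97656F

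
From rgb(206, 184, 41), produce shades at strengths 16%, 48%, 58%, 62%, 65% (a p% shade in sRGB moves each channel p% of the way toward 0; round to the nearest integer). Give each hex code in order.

16%: (206 − 32.96 = 173.04→173, 184 − 29.44 = 154.56→155, 41 − 6.56 = 34.44→34) → #AD9B22
48%: (206 − 98.88 = 107.12→107, 184 − 88.32 = 95.68→96, 41 − 19.68 = 21.32→21) → #6B6015
58%: (206 − 119.48 = 86.52→87, 184 − 106.72 = 77.28→77, 41 − 23.78 = 17.22→17) → #574D11
62%: (206 − 127.72 = 78.28→78, 184 − 114.08 = 69.92→70, 41 − 25.42 = 15.58→16) → #4E4610
65%: (206 − 133.9 = 72.1→72, 184 − 119.6 = 64.4→64, 41 − 26.65 = 14.35→14) → #48400E

#AD9B22, #6B6015, #574D11, #4E4610, #48400E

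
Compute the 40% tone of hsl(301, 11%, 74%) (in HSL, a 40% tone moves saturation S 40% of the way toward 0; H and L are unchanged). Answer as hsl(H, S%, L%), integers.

S moves 40% from 11 toward 0: 11 − 4.4 = 6.6 → 7.
H and L are unchanged.

hsl(301, 7%, 74%)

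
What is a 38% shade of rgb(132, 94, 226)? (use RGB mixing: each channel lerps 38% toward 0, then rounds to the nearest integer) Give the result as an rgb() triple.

A 38% shade moves each channel 38% toward 0:
  R: 132 − 50.16 = 81.84 → 82
  G: 94 + 0.38×(0−94) = 94 − 35.72 = 58.28 → 58
  B: 226 − 85.88 = 140.12 → 140

rgb(82, 58, 140)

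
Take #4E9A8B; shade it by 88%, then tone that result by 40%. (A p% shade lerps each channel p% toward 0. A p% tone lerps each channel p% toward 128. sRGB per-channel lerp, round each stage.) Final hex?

#393E3D

#4E9A8B is rgb(78, 154, 139).
An 88% shade moves each channel 88% toward 0:
  R: 78 − 68.64 = 9.36 → 9
  G: 154 + 0.88×(0−154) = 154 − 135.52 = 18.48 → 18
  B: 139 − 122.32 = 16.68 → 17
After the shade: rgb(9, 18, 17) = #091211.
Lerp each channel 40% toward 128:
  R: 9 + 0.4×(128−9) = 9 + 47.6 = 56.6 → 57
  G: 18 + 0.4×(128−18) = 18 + 44 = 62 → 62
  B: 17 + 44.4 = 61.4 → 61
rgb(57, 62, 61) = #393E3D.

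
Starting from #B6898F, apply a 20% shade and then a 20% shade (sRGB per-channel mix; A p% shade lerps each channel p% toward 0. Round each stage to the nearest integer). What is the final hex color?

#B6898F is rgb(182, 137, 143).
A 20% shade moves each channel 20% toward 0:
  R: 182 + 0.2×(0−182) = 182 − 36.4 = 145.6 → 146
  G: 137 + 0.2×(0−137) = 137 − 27.4 = 109.6 → 110
  B: 143 + 0.2×(0−143) = 143 − 28.6 = 114.4 → 114
After the shade: rgb(146, 110, 114) = #926E72.
Lerp each channel 20% toward 0:
  R: 146 + 0.2×(0−146) = 146 − 29.2 = 116.8 → 117
  G: 110 − 22 = 88 → 88
  B: 114 + 0.2×(0−114) = 114 − 22.8 = 91.2 → 91
rgb(117, 88, 91) = #75585B.

#75585B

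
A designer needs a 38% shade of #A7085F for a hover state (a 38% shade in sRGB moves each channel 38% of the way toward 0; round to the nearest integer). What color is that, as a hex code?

#68053B

#A7085F is rgb(167, 8, 95).
Lerp each channel 38% toward 0:
  R: 167 + 0.38×(0−167) = 167 − 63.46 = 103.54 → 104
  G: 8 + 0.38×(0−8) = 8 − 3.04 = 4.96 → 5
  B: 95 + 0.38×(0−95) = 95 − 36.1 = 58.9 → 59
rgb(104, 5, 59) = #68053B.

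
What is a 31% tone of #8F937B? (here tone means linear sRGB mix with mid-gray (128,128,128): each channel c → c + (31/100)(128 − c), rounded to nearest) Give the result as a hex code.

#8F937B is rgb(143, 147, 123).
Per channel, c → c + 0.31(128 − c):
  R: 143 + 0.31×(128−143) = 143 − 4.65 = 138.35 → 138
  G: 147 − 5.89 = 141.11 → 141
  B: 123 + 0.31×(128−123) = 123 + 1.55 = 124.55 → 125
rgb(138, 141, 125) = #8A8D7D.

#8A8D7D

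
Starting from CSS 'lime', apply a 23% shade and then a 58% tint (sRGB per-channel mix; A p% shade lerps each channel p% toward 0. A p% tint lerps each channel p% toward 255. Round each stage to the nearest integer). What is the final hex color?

#94e694

CSS lime is rgb(0, 255, 0).
A 23% shade moves each channel 23% toward 0:
  R: 0 + 0.23×(0−0) = 0 + 0 = 0 → 0
  G: 255 − 58.65 = 196.35 → 196
  B: 0 + 0.23×(0−0) = 0 + 0 = 0 → 0
After the shade: rgb(0, 196, 0) = #00c400.
A 58% tint moves each channel 58% toward 255:
  R: 0 + 147.9 = 147.9 → 148
  G: 196 + 34.22 = 230.22 → 230
  B: 0 + 0.58×(255−0) = 0 + 147.9 = 147.9 → 148
rgb(148, 230, 148) = #94e694.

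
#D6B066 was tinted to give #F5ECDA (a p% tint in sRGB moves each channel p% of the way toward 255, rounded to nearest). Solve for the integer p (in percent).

#D6B066 is rgb(214, 176, 102); #F5ECDA is rgb(245, 236, 218).
On the B channel (widest range): 218 ≈ 102 + (p/100)(255 − 102), so p ≈ 100×(218 − 102)/(255 − 102) = 11600/153 = 75.82.
p = 76 reproduces all three channels after rounding.

76%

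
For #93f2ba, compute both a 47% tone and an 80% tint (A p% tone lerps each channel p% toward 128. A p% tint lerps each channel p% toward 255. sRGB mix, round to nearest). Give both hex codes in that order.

#93f2ba is rgb(147, 242, 186).
47% tone:
  R: 147 + 0.47×(128−147) = 147 − 8.93 = 138.07 → 138
  G: 242 + 0.47×(128−242) = 242 − 53.58 = 188.42 → 188
  B: 186 + 0.47×(128−186) = 186 − 27.26 = 158.74 → 159
  → #8abc9f
80% tint:
  R: 147 + 0.8×(255−147) = 147 + 86.4 = 233.4 → 233
  G: 242 + 0.8×(255−242) = 242 + 10.4 = 252.4 → 252
  B: 186 + 55.2 = 241.2 → 241
  → #e9fcf1

#8abc9f, #e9fcf1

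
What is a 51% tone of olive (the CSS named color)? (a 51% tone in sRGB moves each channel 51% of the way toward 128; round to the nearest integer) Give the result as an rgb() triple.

CSS olive is rgb(128, 128, 0).
Lerp each channel 51% toward 128:
  R: 128 + 0.51×(128−128) = 128 + 0 = 128 → 128
  G: 128 + 0.51×(128−128) = 128 + 0 = 128 → 128
  B: 0 + 65.28 = 65.28 → 65

rgb(128, 128, 65)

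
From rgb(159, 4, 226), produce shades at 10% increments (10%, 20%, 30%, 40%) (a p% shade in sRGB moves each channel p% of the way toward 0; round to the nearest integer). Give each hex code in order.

#8F04CB, #7F03B5, #6F039E, #5F0288

10%: (159 − 15.9 = 143.1→143, 4→4, 226 − 22.6 = 203.4→203) → #8F04CB
20%: (159 − 31.8 = 127.2→127, 4 − 0.8 = 3.2→3, 226 − 45.2 = 180.8→181) → #7F03B5
30%: (159 − 47.7 = 111.3→111, 4 − 1.2 = 2.8→3, 226 − 67.8 = 158.2→158) → #6F039E
40%: (159 − 63.6 = 95.4→95, 4 − 1.6 = 2.4→2, 226 − 90.4 = 135.6→136) → #5F0288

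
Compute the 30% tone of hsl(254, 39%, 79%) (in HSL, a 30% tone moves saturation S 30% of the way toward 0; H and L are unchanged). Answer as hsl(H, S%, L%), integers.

S moves 30% from 39 toward 0: 39 − 11.7 = 27.3 → 27.
H and L are unchanged.

hsl(254, 27%, 79%)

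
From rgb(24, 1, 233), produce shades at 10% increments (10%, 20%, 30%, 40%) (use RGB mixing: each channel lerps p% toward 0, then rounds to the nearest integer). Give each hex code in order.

#1601D2, #1301BA, #1101A3, #0E018C

10%: (24 − 2.4 = 21.6→22, 1→1, 233 − 23.3 = 209.7→210) → #1601D2
20%: (24 − 4.8 = 19.2→19, 1→1, 233 − 46.6 = 186.4→186) → #1301BA
30%: (24 − 7.2 = 16.8→17, 1→1, 233 − 69.9 = 163.1→163) → #1101A3
40%: (24 − 9.6 = 14.4→14, 1→1, 233 − 93.2 = 139.8→140) → #0E018C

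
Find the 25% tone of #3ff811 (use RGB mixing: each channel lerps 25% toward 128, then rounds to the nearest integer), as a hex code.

#4fda2d

#3ff811 is rgb(63, 248, 17).
Per channel, c → c + 0.25(128 − c):
  R: 63 + 16.25 = 79.25 → 79
  G: 248 + 0.25×(128−248) = 248 − 30 = 218 → 218
  B: 17 + 0.25×(128−17) = 17 + 27.75 = 44.75 → 45
rgb(79, 218, 45) = #4fda2d.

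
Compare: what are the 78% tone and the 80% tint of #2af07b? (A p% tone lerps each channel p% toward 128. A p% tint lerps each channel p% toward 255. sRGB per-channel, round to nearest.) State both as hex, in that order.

#2af07b is rgb(42, 240, 123).
78% tone:
  R: 42 + 0.78×(128−42) = 42 + 67.08 = 109.08 → 109
  G: 240 + 0.78×(128−240) = 240 − 87.36 = 152.64 → 153
  B: 123 + 3.9 = 126.9 → 127
  → #6d997f
80% tint:
  R: 42 + 0.8×(255−42) = 42 + 170.4 = 212.4 → 212
  G: 240 + 12 = 252 → 252
  B: 123 + 105.6 = 228.6 → 229
  → #d4fce5

#6d997f, #d4fce5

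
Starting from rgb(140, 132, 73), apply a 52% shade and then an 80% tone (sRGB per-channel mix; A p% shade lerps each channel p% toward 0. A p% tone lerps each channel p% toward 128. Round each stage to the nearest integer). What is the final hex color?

Per channel, c → c + 0.52(0 − c):
  R: 140 − 72.8 = 67.2 → 67
  G: 132 − 68.64 = 63.36 → 63
  B: 73 + 0.52×(0−73) = 73 − 37.96 = 35.04 → 35
After the shade: rgb(67, 63, 35) = #433f23.
An 80% tone moves each channel 80% toward 128:
  R: 67 + 48.8 = 115.8 → 116
  G: 63 + 0.8×(128−63) = 63 + 52 = 115 → 115
  B: 35 + 0.8×(128−35) = 35 + 74.4 = 109.4 → 109
rgb(116, 115, 109) = #74736d.

#74736d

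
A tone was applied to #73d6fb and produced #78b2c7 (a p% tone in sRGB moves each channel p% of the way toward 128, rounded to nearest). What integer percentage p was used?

42%

#73d6fb is rgb(115, 214, 251); #78b2c7 is rgb(120, 178, 199).
On the B channel (widest range): 199 ≈ 251 + (p/100)(128 − 251), so p ≈ 100×(199 − 251)/(128 − 251) = -5200/-123 = 42.28.
p = 42 reproduces all three channels after rounding.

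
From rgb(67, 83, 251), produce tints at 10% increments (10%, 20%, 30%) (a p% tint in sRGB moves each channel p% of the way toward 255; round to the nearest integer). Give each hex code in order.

#5664fb, #6975fc, #7b87fc

10%: (67 + 18.8 = 85.8→86, 83 + 17.2 = 100.2→100, 251→251) → #5664fb
20%: (67 + 37.6 = 104.6→105, 83 + 34.4 = 117.4→117, 251 + 0.8 = 251.8→252) → #6975fc
30%: (67 + 56.4 = 123.4→123, 83 + 51.6 = 134.6→135, 251 + 1.2 = 252.2→252) → #7b87fc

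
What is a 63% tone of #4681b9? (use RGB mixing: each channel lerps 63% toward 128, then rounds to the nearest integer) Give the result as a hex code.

#6b8095

#4681b9 is rgb(70, 129, 185).
Per channel, c → c + 0.63(128 − c):
  R: 70 + 0.63×(128−70) = 70 + 36.54 = 106.54 → 107
  G: 129 + 0.63×(128−129) = 129 − 0.63 = 128.37 → 128
  B: 185 − 35.91 = 149.09 → 149
rgb(107, 128, 149) = #6b8095.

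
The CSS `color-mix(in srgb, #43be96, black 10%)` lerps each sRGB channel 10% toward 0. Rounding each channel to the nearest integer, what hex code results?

#3cab87

#43be96 is rgb(67, 190, 150).
A 10% shade moves each channel 10% toward 0:
  R: 67 + 0.1×(0−67) = 67 − 6.7 = 60.3 → 60
  G: 190 − 19 = 171 → 171
  B: 150 + 0.1×(0−150) = 150 − 15 = 135 → 135
rgb(60, 171, 135) = #3cab87.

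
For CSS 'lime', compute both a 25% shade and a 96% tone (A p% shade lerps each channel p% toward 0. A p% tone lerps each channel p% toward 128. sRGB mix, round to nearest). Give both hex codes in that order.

#00bf00, #7b857b

CSS lime is rgb(0, 255, 0).
25% shade:
  R: 0 + 0.25×(0−0) = 0 + 0 = 0 → 0
  G: 255 + 0.25×(0−255) = 255 − 63.75 = 191.25 → 191
  B: 0 + 0.25×(0−0) = 0 + 0 = 0 → 0
  → #00bf00
96% tone:
  R: 0 + 122.88 = 122.88 → 123
  G: 255 − 121.92 = 133.08 → 133
  B: 0 + 0.96×(128−0) = 0 + 122.88 = 122.88 → 123
  → #7b857b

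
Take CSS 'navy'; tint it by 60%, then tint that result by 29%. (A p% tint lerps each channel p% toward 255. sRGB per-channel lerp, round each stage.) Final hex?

#B7B7DB

CSS navy is rgb(0, 0, 128).
Lerp each channel 60% toward 255:
  R: 0 + 0.6×(255−0) = 0 + 153 = 153 → 153
  G: 0 + 153 = 153 → 153
  B: 128 + 0.6×(255−128) = 128 + 76.2 = 204.2 → 204
After the tint: rgb(153, 153, 204) = #9999CC.
Lerp each channel 29% toward 255:
  R: 153 + 29.58 = 182.58 → 183
  G: 153 + 0.29×(255−153) = 153 + 29.58 = 182.58 → 183
  B: 204 + 0.29×(255−204) = 204 + 14.79 = 218.79 → 219
rgb(183, 183, 219) = #B7B7DB.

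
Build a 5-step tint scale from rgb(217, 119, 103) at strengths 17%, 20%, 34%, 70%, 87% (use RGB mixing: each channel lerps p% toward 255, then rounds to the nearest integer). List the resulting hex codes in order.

17%: (217 + 6.46 = 223.46→223, 119 + 23.12 = 142.12→142, 103 + 25.84 = 128.84→129) → #DF8E81
20%: (217 + 7.6 = 224.6→225, 119 + 27.2 = 146.2→146, 103 + 30.4 = 133.4→133) → #E19285
34%: (217 + 12.92 = 229.92→230, 119 + 46.24 = 165.24→165, 103 + 51.68 = 154.68→155) → #E6A59B
70%: (217 + 26.6 = 243.6→244, 119 + 95.2 = 214.2→214, 103 + 106.4 = 209.4→209) → #F4D6D1
87%: (217 + 33.06 = 250.06→250, 119 + 118.32 = 237.32→237, 103 + 132.24 = 235.24→235) → #FAEDEB

#DF8E81, #E19285, #E6A59B, #F4D6D1, #FAEDEB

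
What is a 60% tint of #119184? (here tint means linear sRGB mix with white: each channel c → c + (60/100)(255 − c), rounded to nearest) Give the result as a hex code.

#a0d3ce

#119184 is rgb(17, 145, 132).
Per channel, c → c + 0.6(255 − c):
  R: 17 + 0.6×(255−17) = 17 + 142.8 = 159.8 → 160
  G: 145 + 0.6×(255−145) = 145 + 66 = 211 → 211
  B: 132 + 0.6×(255−132) = 132 + 73.8 = 205.8 → 206
rgb(160, 211, 206) = #a0d3ce.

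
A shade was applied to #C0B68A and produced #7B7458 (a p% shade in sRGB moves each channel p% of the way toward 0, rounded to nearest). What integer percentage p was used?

#C0B68A is rgb(192, 182, 138); #7B7458 is rgb(123, 116, 88).
On the R channel (widest range): 123 ≈ 192 + (p/100)(0 − 192), so p ≈ 100×(123 − 192)/(0 − 192) = -6900/-192 = 35.94.
p = 36 reproduces all three channels after rounding.

36%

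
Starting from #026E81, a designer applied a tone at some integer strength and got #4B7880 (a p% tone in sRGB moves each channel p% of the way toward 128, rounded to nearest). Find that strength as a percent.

#026E81 is rgb(2, 110, 129); #4B7880 is rgb(75, 120, 128).
On the R channel (widest range): 75 ≈ 2 + (p/100)(128 − 2), so p ≈ 100×(75 − 2)/(128 − 2) = 7300/126 = 57.94.
p = 58 reproduces all three channels after rounding.

58%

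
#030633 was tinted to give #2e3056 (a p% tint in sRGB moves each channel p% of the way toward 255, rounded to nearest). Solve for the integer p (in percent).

17%

#030633 is rgb(3, 6, 51); #2e3056 is rgb(46, 48, 86).
On the R channel (widest range): 46 ≈ 3 + (p/100)(255 − 3), so p ≈ 100×(46 − 3)/(255 − 3) = 4300/252 = 17.06.
p = 17 reproduces all three channels after rounding.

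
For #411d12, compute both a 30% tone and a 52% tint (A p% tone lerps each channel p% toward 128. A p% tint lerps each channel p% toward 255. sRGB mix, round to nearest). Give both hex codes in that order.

#411d12 is rgb(65, 29, 18).
30% tone:
  R: 65 + 0.3×(128−65) = 65 + 18.9 = 83.9 → 84
  G: 29 + 0.3×(128−29) = 29 + 29.7 = 58.7 → 59
  B: 18 + 0.3×(128−18) = 18 + 33 = 51 → 51
  → #543b33
52% tint:
  R: 65 + 0.52×(255−65) = 65 + 98.8 = 163.8 → 164
  G: 29 + 0.52×(255−29) = 29 + 117.52 = 146.52 → 147
  B: 18 + 123.24 = 141.24 → 141
  → #a4938d

#543b33, #a4938d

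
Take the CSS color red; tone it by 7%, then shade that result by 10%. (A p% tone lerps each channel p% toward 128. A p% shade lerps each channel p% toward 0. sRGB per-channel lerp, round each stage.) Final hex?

CSS red is rgb(255, 0, 0).
Per channel, c → c + 0.07(128 − c):
  R: 255 − 8.89 = 246.11 → 246
  G: 0 + 0.07×(128−0) = 0 + 8.96 = 8.96 → 9
  B: 0 + 0.07×(128−0) = 0 + 8.96 = 8.96 → 9
After the tone: rgb(246, 9, 9) = #F60909.
Per channel, c → c + 0.1(0 − c):
  R: 246 + 0.1×(0−246) = 246 − 24.6 = 221.4 → 221
  G: 9 − 0.9 = 8.1 → 8
  B: 9 − 0.9 = 8.1 → 8
rgb(221, 8, 8) = #DD0808.

#DD0808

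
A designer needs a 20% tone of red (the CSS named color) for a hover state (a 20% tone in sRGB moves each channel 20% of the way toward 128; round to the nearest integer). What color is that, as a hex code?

#e61a1a

CSS red is rgb(255, 0, 0).
Lerp each channel 20% toward 128:
  R: 255 − 25.4 = 229.6 → 230
  G: 0 + 0.2×(128−0) = 0 + 25.6 = 25.6 → 26
  B: 0 + 0.2×(128−0) = 0 + 25.6 = 25.6 → 26
rgb(230, 26, 26) = #e61a1a.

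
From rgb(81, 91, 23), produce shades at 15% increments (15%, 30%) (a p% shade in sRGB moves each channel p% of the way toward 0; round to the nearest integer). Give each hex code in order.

#454D14, #394010

15%: (81 − 12.15 = 68.85→69, 91 − 13.65 = 77.35→77, 23 − 3.45 = 19.55→20) → #454D14
30%: (81 − 24.3 = 56.7→57, 91 − 27.3 = 63.7→64, 23 − 6.9 = 16.1→16) → #394010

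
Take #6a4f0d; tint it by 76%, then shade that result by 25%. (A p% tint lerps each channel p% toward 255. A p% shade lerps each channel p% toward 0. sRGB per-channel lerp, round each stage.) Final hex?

#6a4f0d is rgb(106, 79, 13).
Lerp each channel 76% toward 255:
  R: 106 + 0.76×(255−106) = 106 + 113.24 = 219.24 → 219
  G: 79 + 0.76×(255−79) = 79 + 133.76 = 212.76 → 213
  B: 13 + 0.76×(255−13) = 13 + 183.92 = 196.92 → 197
After the tint: rgb(219, 213, 197) = #dbd5c5.
Lerp each channel 25% toward 0:
  R: 219 − 54.75 = 164.25 → 164
  G: 213 − 53.25 = 159.75 → 160
  B: 197 − 49.25 = 147.75 → 148
rgb(164, 160, 148) = #a4a094.

#a4a094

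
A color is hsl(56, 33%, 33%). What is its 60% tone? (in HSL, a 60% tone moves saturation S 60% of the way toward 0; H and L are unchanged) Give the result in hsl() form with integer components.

S moves 60% from 33 toward 0: 33 − 19.8 = 13.2 → 13.
H and L are unchanged.

hsl(56, 13%, 33%)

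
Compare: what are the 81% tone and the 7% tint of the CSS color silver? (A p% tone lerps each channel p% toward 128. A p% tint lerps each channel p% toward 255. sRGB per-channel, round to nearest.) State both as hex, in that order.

CSS silver is rgb(192, 192, 192).
81% tone:
  R: 192 − 51.84 = 140.16 → 140
  G: 192 + 0.81×(128−192) = 192 − 51.84 = 140.16 → 140
  B: 192 − 51.84 = 140.16 → 140
  → #8c8c8c
7% tint:
  R: 192 + 0.07×(255−192) = 192 + 4.41 = 196.41 → 196
  G: 192 + 4.41 = 196.41 → 196
  B: 192 + 4.41 = 196.41 → 196
  → #c4c4c4

#8c8c8c, #c4c4c4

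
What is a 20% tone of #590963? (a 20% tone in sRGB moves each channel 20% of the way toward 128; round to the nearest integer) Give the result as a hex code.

#590963 is rgb(89, 9, 99).
Per channel, c → c + 0.2(128 − c):
  R: 89 + 0.2×(128−89) = 89 + 7.8 = 96.8 → 97
  G: 9 + 23.8 = 32.8 → 33
  B: 99 + 5.8 = 104.8 → 105
rgb(97, 33, 105) = #612169.

#612169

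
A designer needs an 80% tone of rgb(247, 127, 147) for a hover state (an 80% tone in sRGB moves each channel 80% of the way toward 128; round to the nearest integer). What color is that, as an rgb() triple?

An 80% tone moves each channel 80% toward 128:
  R: 247 − 95.2 = 151.8 → 152
  G: 127 + 0.8 = 127.8 → 128
  B: 147 − 15.2 = 131.8 → 132

rgb(152, 128, 132)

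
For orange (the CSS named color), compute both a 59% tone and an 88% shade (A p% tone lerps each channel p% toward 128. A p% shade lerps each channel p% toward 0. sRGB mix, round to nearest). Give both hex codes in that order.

CSS orange is rgb(255, 165, 0).
59% tone:
  R: 255 − 74.93 = 180.07 → 180
  G: 165 + 0.59×(128−165) = 165 − 21.83 = 143.17 → 143
  B: 0 + 0.59×(128−0) = 0 + 75.52 = 75.52 → 76
  → #b48f4c
88% shade:
  R: 255 − 224.4 = 30.6 → 31
  G: 165 − 145.2 = 19.8 → 20
  B: 0 + 0.88×(0−0) = 0 + 0 = 0 → 0
  → #1f1400

#b48f4c, #1f1400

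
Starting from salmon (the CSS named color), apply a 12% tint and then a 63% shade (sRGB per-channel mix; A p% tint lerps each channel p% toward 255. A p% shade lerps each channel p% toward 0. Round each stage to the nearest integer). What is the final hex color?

CSS salmon is rgb(250, 128, 114).
A 12% tint moves each channel 12% toward 255:
  R: 250 + 0.12×(255−250) = 250 + 0.6 = 250.6 → 251
  G: 128 + 0.12×(255−128) = 128 + 15.24 = 143.24 → 143
  B: 114 + 16.92 = 130.92 → 131
After the tint: rgb(251, 143, 131) = #fb8f83.
A 63% shade moves each channel 63% toward 0:
  R: 251 + 0.63×(0−251) = 251 − 158.13 = 92.87 → 93
  G: 143 − 90.09 = 52.91 → 53
  B: 131 + 0.63×(0−131) = 131 − 82.53 = 48.47 → 48
rgb(93, 53, 48) = #5d3530.

#5d3530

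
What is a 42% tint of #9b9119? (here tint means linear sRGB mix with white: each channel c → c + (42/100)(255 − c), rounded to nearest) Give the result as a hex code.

#9b9119 is rgb(155, 145, 25).
Lerp each channel 42% toward 255:
  R: 155 + 42 = 197 → 197
  G: 145 + 46.2 = 191.2 → 191
  B: 25 + 0.42×(255−25) = 25 + 96.6 = 121.6 → 122
rgb(197, 191, 122) = #c5bf7a.

#c5bf7a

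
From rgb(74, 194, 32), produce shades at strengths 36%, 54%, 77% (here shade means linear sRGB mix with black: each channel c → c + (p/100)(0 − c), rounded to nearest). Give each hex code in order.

36%: (74 − 26.64 = 47.36→47, 194 − 69.84 = 124.16→124, 32 − 11.52 = 20.48→20) → #2f7c14
54%: (74 − 39.96 = 34.04→34, 194 − 104.76 = 89.24→89, 32 − 17.28 = 14.72→15) → #22590f
77%: (74 − 56.98 = 17.02→17, 194 − 149.38 = 44.62→45, 32 − 24.64 = 7.36→7) → #112d07

#2f7c14, #22590f, #112d07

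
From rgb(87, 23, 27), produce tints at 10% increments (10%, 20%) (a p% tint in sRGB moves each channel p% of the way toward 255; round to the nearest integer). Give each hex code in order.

10%: (87 + 16.8 = 103.8→104, 23 + 23.2 = 46.2→46, 27 + 22.8 = 49.8→50) → #682E32
20%: (87 + 33.6 = 120.6→121, 23 + 46.4 = 69.4→69, 27 + 45.6 = 72.6→73) → #794549

#682E32, #794549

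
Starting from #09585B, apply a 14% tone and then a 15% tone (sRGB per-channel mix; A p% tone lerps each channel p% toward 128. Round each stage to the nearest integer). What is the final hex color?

#09585B is rgb(9, 88, 91).
Per channel, c → c + 0.14(128 − c):
  R: 9 + 16.66 = 25.66 → 26
  G: 88 + 5.6 = 93.6 → 94
  B: 91 + 5.18 = 96.18 → 96
After the tone: rgb(26, 94, 96) = #1A5E60.
A 15% tone moves each channel 15% toward 128:
  R: 26 + 15.3 = 41.3 → 41
  G: 94 + 0.15×(128−94) = 94 + 5.1 = 99.1 → 99
  B: 96 + 0.15×(128−96) = 96 + 4.8 = 100.8 → 101
rgb(41, 99, 101) = #296365.

#296365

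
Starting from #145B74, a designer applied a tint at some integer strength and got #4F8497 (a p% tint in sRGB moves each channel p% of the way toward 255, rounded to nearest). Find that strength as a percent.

#145B74 is rgb(20, 91, 116); #4F8497 is rgb(79, 132, 151).
On the R channel (widest range): 79 ≈ 20 + (p/100)(255 − 20), so p ≈ 100×(79 − 20)/(255 − 20) = 5900/235 = 25.11.
p = 25 reproduces all three channels after rounding.

25%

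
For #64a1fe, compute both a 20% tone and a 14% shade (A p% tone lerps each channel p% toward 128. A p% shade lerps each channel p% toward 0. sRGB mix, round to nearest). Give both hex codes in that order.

#64a1fe is rgb(100, 161, 254).
20% tone:
  R: 100 + 0.2×(128−100) = 100 + 5.6 = 105.6 → 106
  G: 161 + 0.2×(128−161) = 161 − 6.6 = 154.4 → 154
  B: 254 + 0.2×(128−254) = 254 − 25.2 = 228.8 → 229
  → #6a9ae5
14% shade:
  R: 100 + 0.14×(0−100) = 100 − 14 = 86 → 86
  G: 161 + 0.14×(0−161) = 161 − 22.54 = 138.46 → 138
  B: 254 + 0.14×(0−254) = 254 − 35.56 = 218.44 → 218
  → #568ada

#6a9ae5, #568ada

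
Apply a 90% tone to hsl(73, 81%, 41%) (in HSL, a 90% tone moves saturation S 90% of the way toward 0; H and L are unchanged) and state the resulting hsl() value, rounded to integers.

S moves 90% from 81 toward 0: 81 − 72.9 = 8.1 → 8.
H and L are unchanged.

hsl(73, 8%, 41%)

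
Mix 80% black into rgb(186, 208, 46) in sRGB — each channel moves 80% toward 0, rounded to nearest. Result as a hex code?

Lerp each channel 80% toward 0:
  R: 186 − 148.8 = 37.2 → 37
  G: 208 − 166.4 = 41.6 → 42
  B: 46 − 36.8 = 9.2 → 9
rgb(37, 42, 9) = #252A09.

#252A09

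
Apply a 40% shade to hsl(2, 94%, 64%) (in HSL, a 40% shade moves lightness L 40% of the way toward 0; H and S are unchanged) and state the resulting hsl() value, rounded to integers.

L moves 40% from 64 toward 0: 64 − 25.6 = 38.4 → 38.
H and S are unchanged.

hsl(2, 94%, 38%)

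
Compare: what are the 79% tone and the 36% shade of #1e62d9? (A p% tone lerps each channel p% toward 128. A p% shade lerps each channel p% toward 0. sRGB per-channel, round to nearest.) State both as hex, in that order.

#1e62d9 is rgb(30, 98, 217).
79% tone:
  R: 30 + 0.79×(128−30) = 30 + 77.42 = 107.42 → 107
  G: 98 + 0.79×(128−98) = 98 + 23.7 = 121.7 → 122
  B: 217 − 70.31 = 146.69 → 147
  → #6b7a93
36% shade:
  R: 30 + 0.36×(0−30) = 30 − 10.8 = 19.2 → 19
  G: 98 + 0.36×(0−98) = 98 − 35.28 = 62.72 → 63
  B: 217 + 0.36×(0−217) = 217 − 78.12 = 138.88 → 139
  → #133f8b

#6b7a93, #133f8b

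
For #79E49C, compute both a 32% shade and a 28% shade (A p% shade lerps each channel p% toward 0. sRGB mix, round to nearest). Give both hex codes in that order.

#79E49C is rgb(121, 228, 156).
32% shade:
  R: 121 − 38.72 = 82.28 → 82
  G: 228 + 0.32×(0−228) = 228 − 72.96 = 155.04 → 155
  B: 156 + 0.32×(0−156) = 156 − 49.92 = 106.08 → 106
  → #529B6A
28% shade:
  R: 121 − 33.88 = 87.12 → 87
  G: 228 + 0.28×(0−228) = 228 − 63.84 = 164.16 → 164
  B: 156 + 0.28×(0−156) = 156 − 43.68 = 112.32 → 112
  → #57A470

#529B6A, #57A470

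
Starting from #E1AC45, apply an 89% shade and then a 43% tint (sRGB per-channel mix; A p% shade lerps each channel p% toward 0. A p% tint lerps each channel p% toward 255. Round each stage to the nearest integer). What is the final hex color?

#E1AC45 is rgb(225, 172, 69).
Per channel, c → c + 0.89(0 − c):
  R: 225 + 0.89×(0−225) = 225 − 200.25 = 24.75 → 25
  G: 172 + 0.89×(0−172) = 172 − 153.08 = 18.92 → 19
  B: 69 + 0.89×(0−69) = 69 − 61.41 = 7.59 → 8
After the shade: rgb(25, 19, 8) = #191308.
Per channel, c → c + 0.43(255 − c):
  R: 25 + 0.43×(255−25) = 25 + 98.9 = 123.9 → 124
  G: 19 + 0.43×(255−19) = 19 + 101.48 = 120.48 → 120
  B: 8 + 0.43×(255−8) = 8 + 106.21 = 114.21 → 114
rgb(124, 120, 114) = #7C7872.

#7C7872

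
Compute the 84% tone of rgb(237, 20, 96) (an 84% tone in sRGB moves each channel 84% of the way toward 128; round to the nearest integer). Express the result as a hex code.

Per channel, c → c + 0.84(128 − c):
  R: 237 + 0.84×(128−237) = 237 − 91.56 = 145.44 → 145
  G: 20 + 0.84×(128−20) = 20 + 90.72 = 110.72 → 111
  B: 96 + 26.88 = 122.88 → 123
rgb(145, 111, 123) = #916F7B.

#916F7B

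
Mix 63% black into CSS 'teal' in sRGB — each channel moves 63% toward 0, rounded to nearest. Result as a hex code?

#002F2F

CSS teal is rgb(0, 128, 128).
Lerp each channel 63% toward 0:
  R: 0 + 0.63×(0−0) = 0 + 0 = 0 → 0
  G: 128 − 80.64 = 47.36 → 47
  B: 128 + 0.63×(0−128) = 128 − 80.64 = 47.36 → 47
rgb(0, 47, 47) = #002F2F.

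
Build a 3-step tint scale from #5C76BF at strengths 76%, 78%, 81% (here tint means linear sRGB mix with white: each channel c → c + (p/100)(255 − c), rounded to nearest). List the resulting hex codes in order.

#D8DEF0, #DBE1F1, #E0E5F3

#5C76BF is rgb(92, 118, 191).
76%: (92 + 123.88 = 215.88→216, 118 + 104.12 = 222.12→222, 191 + 48.64 = 239.64→240) → #D8DEF0
78%: (92 + 127.14 = 219.14→219, 118 + 106.86 = 224.86→225, 191 + 49.92 = 240.92→241) → #DBE1F1
81%: (92 + 132.03 = 224.03→224, 118 + 110.97 = 228.97→229, 191 + 51.84 = 242.84→243) → #E0E5F3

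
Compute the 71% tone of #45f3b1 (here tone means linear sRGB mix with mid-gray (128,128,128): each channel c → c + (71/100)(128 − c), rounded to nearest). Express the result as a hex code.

#6fa18e

#45f3b1 is rgb(69, 243, 177).
Per channel, c → c + 0.71(128 − c):
  R: 69 + 0.71×(128−69) = 69 + 41.89 = 110.89 → 111
  G: 243 − 81.65 = 161.35 → 161
  B: 177 + 0.71×(128−177) = 177 − 34.79 = 142.21 → 142
rgb(111, 161, 142) = #6fa18e.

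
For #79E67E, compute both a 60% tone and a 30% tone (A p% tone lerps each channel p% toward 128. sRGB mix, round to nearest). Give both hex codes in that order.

#7DA97F, #7BC77F

#79E67E is rgb(121, 230, 126).
60% tone:
  R: 121 + 4.2 = 125.2 → 125
  G: 230 + 0.6×(128−230) = 230 − 61.2 = 168.8 → 169
  B: 126 + 0.6×(128−126) = 126 + 1.2 = 127.2 → 127
  → #7DA97F
30% tone:
  R: 121 + 0.3×(128−121) = 121 + 2.1 = 123.1 → 123
  G: 230 − 30.6 = 199.4 → 199
  B: 126 + 0.3×(128−126) = 126 + 0.6 = 126.6 → 127
  → #7BC77F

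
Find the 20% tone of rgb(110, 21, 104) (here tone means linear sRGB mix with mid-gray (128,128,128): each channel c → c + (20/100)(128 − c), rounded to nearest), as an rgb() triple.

Per channel, c → c + 0.2(128 − c):
  R: 110 + 3.6 = 113.6 → 114
  G: 21 + 21.4 = 42.4 → 42
  B: 104 + 0.2×(128−104) = 104 + 4.8 = 108.8 → 109

rgb(114, 42, 109)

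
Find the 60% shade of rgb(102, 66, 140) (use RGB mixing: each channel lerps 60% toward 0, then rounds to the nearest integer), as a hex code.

A 60% shade moves each channel 60% toward 0:
  R: 102 + 0.6×(0−102) = 102 − 61.2 = 40.8 → 41
  G: 66 + 0.6×(0−66) = 66 − 39.6 = 26.4 → 26
  B: 140 + 0.6×(0−140) = 140 − 84 = 56 → 56
rgb(41, 26, 56) = #291A38.

#291A38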